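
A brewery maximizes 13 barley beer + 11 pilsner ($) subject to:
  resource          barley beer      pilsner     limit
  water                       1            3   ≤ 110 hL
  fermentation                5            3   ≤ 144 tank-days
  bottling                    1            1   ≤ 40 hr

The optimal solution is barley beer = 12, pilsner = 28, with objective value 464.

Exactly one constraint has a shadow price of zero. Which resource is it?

water: 96/110 (slack 14)
fermentation: 144/144 (binding)
bottling: 40/40 (binding)
By complementary slackness, a constraint with positive slack has shadow price 0 → water.

water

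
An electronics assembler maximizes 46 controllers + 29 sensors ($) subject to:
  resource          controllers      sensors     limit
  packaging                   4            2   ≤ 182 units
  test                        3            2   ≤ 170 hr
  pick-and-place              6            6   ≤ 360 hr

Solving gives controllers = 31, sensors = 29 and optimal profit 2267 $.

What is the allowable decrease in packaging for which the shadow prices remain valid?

Binding constraints: packaging, pick-and-place. The basis is B = [[4,2],[6,6]] with det 12.
Per unit decrease in packaging, x* moves by d = (-0.5, 0.5).
The basis stays optimal until controllers reaches 0; allowable decrease = 62 units.

62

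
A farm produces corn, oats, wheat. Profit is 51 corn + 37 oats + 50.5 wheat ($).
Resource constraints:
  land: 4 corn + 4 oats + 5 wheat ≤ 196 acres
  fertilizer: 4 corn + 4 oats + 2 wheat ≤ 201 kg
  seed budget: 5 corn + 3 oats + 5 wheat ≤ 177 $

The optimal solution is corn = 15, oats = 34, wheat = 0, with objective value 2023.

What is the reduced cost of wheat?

-4.5

Binding: land and seed budget. Non-binding: fertilizer (5 unused).
Slack constraints have shadow price 0 (complementary slackness).
From A_Bᵀ y = c: 4·y_land + 5·y_seed budget = 51; 4·y_land + 3·y_seed budget = 37.
→ y_land = 4 and y_seed budget = 7.
Reduced cost of wheat: c₃ − yᵀa₃ = 50.5 − (4·5 + 7·5) = 50.5 − 55 = -4.5.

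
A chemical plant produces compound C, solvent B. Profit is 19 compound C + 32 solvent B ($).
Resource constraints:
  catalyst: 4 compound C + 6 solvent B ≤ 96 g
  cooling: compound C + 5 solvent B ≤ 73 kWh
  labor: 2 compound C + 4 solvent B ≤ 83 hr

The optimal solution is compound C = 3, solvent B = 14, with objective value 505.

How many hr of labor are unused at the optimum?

labor used = 2·3 + 4·14 = 62; slack = 83 − 62 = 21.

21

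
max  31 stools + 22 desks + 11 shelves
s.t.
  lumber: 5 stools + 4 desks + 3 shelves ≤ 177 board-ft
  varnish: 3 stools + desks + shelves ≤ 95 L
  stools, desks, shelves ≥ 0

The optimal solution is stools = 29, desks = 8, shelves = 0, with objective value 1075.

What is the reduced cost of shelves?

Both lumber and varnish are binding at x*.
The binding rows give the dual system: 5·y_lumber + 3·y_varnish = 31 and 4·y_lumber + 1·y_varnish = 22.
→ y_lumber = 5 and y_varnish = 2.
Reduced cost of shelves: c₃ − yᵀa₃ = 11 − (5·3 + 2·1) = 11 − 17 = -6.

-6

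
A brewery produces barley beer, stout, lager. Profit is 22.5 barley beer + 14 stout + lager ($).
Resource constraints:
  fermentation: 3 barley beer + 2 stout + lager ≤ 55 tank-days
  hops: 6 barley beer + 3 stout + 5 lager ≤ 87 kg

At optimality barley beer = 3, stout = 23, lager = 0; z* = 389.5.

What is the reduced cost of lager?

Check each constraint at x*: fermentation 55/55 (tight); hops 87/87 (tight).
The binding rows give the dual system: 3·y_fermentation + 6·y_hops = 22.5 and 2·y_fermentation + 3·y_hops = 14.
Solving: y_fermentation = 5.5, y_hops = 1.
Reduced cost of lager: c₃ − yᵀa₃ = 1 − (5.5·1 + 1·5) = 1 − 10.5 = -9.5.

-9.5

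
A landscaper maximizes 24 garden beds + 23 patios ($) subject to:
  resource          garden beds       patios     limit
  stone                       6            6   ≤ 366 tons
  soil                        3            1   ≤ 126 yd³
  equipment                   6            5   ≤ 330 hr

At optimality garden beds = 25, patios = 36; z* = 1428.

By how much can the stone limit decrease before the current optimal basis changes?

Binding constraints: stone, equipment. The basis is B = [[6,6],[6,5]] with det -6.
Per unit decrease in stone, x* moves by d = (0.8333, -1).
The basis stays optimal until soil becomes binding; allowable decrease = 10 tons.

10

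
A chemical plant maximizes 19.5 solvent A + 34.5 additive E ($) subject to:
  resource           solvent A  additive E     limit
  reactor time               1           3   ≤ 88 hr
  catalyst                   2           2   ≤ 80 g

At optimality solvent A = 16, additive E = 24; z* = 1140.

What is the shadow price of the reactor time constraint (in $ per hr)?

7.5

At the optimum: reactor time uses 88 of 88 (binding); catalyst uses 80 of 80 (binding).
From A_Bᵀ y = c: 1·y_reactor time + 2·y_catalyst = 19.5; 3·y_reactor time + 2·y_catalyst = 34.5.
This yields shadow prices y_reactor time = 7.5, y_catalyst = 6.
Shadow price of reactor time = 7.5.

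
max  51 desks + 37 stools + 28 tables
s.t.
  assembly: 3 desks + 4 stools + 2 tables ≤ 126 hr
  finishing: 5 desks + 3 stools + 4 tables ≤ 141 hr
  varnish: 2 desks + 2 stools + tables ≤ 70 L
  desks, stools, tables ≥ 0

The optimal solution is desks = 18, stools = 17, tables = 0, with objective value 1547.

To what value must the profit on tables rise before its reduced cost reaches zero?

At the optimum: assembly uses 122 of 126 (slack = 4); finishing uses 141 of 141 (binding); varnish uses 70 of 70 (binding).
By complementary slackness, y = 0 for the non-binding constraint.
Dual feasibility on the basic columns requires 5·y_finishing + 2·y_varnish = 51, 3·y_finishing + 2·y_varnish = 37.
This yields shadow prices y_finishing = 7, y_varnish = 8.
tables enters the basis when its profit ≥ yᵀa₃ = 7·4 + 8·1 = 36.

36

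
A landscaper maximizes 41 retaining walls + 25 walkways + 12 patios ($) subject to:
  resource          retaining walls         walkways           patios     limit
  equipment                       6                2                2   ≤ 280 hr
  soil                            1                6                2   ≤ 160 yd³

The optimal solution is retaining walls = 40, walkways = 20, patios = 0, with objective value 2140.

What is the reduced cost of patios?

Check each constraint at x*: equipment 280/280 (tight); soil 160/160 (tight).
Dual feasibility on the basic columns requires 6·y_equipment + 1·y_soil = 41, 2·y_equipment + 6·y_soil = 25.
→ y_equipment = 6.5 and y_soil = 2.
Reduced cost of patios: c₃ − yᵀa₃ = 12 − (6.5·2 + 2·2) = 12 − 17 = -5.

-5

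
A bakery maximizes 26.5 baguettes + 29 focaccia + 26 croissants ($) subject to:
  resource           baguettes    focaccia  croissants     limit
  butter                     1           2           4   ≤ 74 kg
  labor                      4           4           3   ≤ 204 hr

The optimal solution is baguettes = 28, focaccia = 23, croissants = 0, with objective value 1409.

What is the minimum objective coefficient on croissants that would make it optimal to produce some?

Check each constraint at x*: butter 74/74 (tight); labor 204/204 (tight).
From A_Bᵀ y = c: 1·y_butter + 4·y_labor = 26.5; 2·y_butter + 4·y_labor = 29.
This yields shadow prices y_butter = 2.5, y_labor = 6.
croissants enters the basis when its profit ≥ yᵀa₃ = 2.5·4 + 6·3 = 28.

28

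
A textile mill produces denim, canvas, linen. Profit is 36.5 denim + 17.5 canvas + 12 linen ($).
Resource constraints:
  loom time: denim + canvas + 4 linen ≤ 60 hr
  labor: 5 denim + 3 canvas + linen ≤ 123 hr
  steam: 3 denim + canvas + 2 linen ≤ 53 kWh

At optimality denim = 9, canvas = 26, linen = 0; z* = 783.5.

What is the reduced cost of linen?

Binding: labor and steam. Non-binding: loom time (25 unused).
Since loom time is not tight, its dual is 0.
The binding rows give the dual system: 5·y_labor + 3·y_steam = 36.5 and 3·y_labor + 1·y_steam = 17.5.
Solving: y_labor = 4, y_steam = 5.5.
Reduced cost of linen: c₃ − yᵀa₃ = 12 − (4·1 + 5.5·2) = 12 − 15 = -3.

-3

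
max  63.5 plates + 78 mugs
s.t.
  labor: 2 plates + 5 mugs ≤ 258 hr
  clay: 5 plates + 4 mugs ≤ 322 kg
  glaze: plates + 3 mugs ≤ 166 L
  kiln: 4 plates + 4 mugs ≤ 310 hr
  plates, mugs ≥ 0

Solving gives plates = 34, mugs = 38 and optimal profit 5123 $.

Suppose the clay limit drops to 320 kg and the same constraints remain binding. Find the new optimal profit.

Binding: labor and clay. Non-binding: glaze (18 unused), kiln (22 unused).
Slack constraints have shadow price 0 (complementary slackness).
The binding rows give the dual system: 2·y_labor + 5·y_clay = 63.5 and 5·y_labor + 4·y_clay = 78.
This yields shadow prices y_labor = 8, y_clay = 9.5.
Δz = y_clay·Δb = 9.5 × (-2) = -19, so new z* = 5123 − 19 = 5104.

5104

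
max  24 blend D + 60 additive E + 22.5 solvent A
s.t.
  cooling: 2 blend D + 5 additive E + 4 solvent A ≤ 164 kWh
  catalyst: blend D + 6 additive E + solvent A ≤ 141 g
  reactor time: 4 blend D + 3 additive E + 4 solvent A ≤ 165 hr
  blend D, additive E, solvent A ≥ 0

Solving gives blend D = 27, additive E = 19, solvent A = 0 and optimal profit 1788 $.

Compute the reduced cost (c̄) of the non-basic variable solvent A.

-1.5

Binding: catalyst and reactor time. Non-binding: cooling (15 unused).
Slack constraints have shadow price 0 (complementary slackness).
Dual feasibility on the basic columns requires 1·y_catalyst + 4·y_reactor time = 24, 6·y_catalyst + 3·y_reactor time = 60.
Solving: y_catalyst = 8, y_reactor time = 4.
Reduced cost of solvent A: c₃ − yᵀa₃ = 22.5 − (8·1 + 4·4) = 22.5 − 24 = -1.5.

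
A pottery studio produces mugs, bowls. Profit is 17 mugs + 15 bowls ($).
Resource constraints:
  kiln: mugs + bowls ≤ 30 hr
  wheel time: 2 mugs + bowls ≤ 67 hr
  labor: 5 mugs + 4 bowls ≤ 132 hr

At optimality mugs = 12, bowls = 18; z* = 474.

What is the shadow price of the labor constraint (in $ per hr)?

2

At the optimum: kiln uses 30 of 30 (binding); wheel time uses 42 of 67 (slack = 25); labor uses 132 of 132 (binding).
Slack constraints have shadow price 0 (complementary slackness).
The binding rows give the dual system: 1·y_kiln + 5·y_labor = 17 and 1·y_kiln + 4·y_labor = 15.
Solving: y_kiln = 7, y_labor = 2.
Shadow price of labor = 2.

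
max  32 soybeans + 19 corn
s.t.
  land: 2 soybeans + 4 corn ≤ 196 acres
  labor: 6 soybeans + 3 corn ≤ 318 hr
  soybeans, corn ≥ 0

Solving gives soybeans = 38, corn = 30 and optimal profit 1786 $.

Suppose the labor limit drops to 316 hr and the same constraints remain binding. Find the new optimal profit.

1776

Check each constraint at x*: land 196/196 (tight); labor 318/318 (tight).
The binding rows give the dual system: 2·y_land + 6·y_labor = 32 and 4·y_land + 3·y_labor = 19.
Solving: y_land = 1, y_labor = 5.
Δz = y_labor·Δb = 5 × (-2) = -10, so new z* = 1786 − 10 = 1776.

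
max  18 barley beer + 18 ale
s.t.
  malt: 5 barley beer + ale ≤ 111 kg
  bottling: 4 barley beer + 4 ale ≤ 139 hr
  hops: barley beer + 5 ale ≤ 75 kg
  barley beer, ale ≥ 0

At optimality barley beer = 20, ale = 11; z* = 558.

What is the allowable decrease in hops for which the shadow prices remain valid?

Binding constraints: malt, hops. The basis is B = [[5,1],[1,5]] with det 24.
Per unit decrease in hops, x* moves by d = (0.0417, -0.2083).
The basis stays optimal until ale reaches 0; allowable decrease = 52.8 kg.

52.8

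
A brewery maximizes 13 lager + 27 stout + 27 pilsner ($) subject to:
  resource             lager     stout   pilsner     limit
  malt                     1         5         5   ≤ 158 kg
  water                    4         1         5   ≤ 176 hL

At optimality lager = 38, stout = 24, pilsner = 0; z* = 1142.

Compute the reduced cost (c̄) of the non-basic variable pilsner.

At the optimum: malt uses 158 of 158 (binding); water uses 176 of 176 (binding).
From A_Bᵀ y = c: 1·y_malt + 4·y_water = 13; 5·y_malt + 1·y_water = 27.
This yields shadow prices y_malt = 5, y_water = 2.
Reduced cost of pilsner: c₃ − yᵀa₃ = 27 − (5·5 + 2·5) = 27 − 35 = -8.

-8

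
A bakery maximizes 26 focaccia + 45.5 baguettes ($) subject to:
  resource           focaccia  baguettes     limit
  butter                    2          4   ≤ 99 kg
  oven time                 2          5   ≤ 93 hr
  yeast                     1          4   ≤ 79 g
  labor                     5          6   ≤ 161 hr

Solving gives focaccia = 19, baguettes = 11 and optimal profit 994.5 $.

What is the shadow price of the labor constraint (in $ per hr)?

At the optimum: butter uses 82 of 99 (slack = 17); oven time uses 93 of 93 (binding); yeast uses 63 of 79 (slack = 16); labor uses 161 of 161 (binding).
Since butter, yeast are not tight, their duals are 0.
From A_Bᵀ y = c: 2·y_oven time + 5·y_labor = 26; 5·y_oven time + 6·y_labor = 45.5.
Solving: y_oven time = 5.5, y_labor = 3.
Shadow price of labor = 3.

3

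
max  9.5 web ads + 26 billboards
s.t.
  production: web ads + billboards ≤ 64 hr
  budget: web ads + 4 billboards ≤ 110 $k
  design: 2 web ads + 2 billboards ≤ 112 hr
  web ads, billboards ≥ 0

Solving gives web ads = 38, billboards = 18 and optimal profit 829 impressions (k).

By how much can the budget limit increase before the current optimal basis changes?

114

Binding constraints: budget, design. The basis is B = [[1,4],[2,2]] with det -6.
Per unit increase in budget, x* moves by d = (-0.3333, 0.3333).
The basis stays optimal until web ads reaches 0; allowable increase = 114 $k.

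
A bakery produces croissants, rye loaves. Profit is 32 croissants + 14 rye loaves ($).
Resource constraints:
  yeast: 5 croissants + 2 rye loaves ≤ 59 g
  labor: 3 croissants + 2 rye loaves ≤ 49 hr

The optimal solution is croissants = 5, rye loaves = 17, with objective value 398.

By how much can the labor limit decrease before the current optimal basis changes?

Binding constraints: yeast, labor. The basis is B = [[5,2],[3,2]] with det 4.
Per unit decrease in labor, x* moves by d = (0.5, -1.25).
The basis stays optimal until rye loaves reaches 0; allowable decrease = 13.6 hr.

13.6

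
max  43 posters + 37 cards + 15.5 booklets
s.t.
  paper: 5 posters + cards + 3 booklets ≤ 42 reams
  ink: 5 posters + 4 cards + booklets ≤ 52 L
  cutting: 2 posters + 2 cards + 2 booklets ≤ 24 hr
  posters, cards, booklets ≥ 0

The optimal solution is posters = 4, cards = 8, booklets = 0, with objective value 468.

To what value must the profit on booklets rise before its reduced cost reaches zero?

At the optimum: paper uses 28 of 42 (slack = 14); ink uses 52 of 52 (binding); cutting uses 24 of 24 (binding).
Since paper is not tight, its dual is 0.
Dual feasibility on the basic columns requires 5·y_ink + 2·y_cutting = 43, 4·y_ink + 2·y_cutting = 37.
→ y_ink = 6 and y_cutting = 6.5.
booklets enters the basis when its profit ≥ yᵀa₃ = 6·1 + 6.5·2 = 19.

19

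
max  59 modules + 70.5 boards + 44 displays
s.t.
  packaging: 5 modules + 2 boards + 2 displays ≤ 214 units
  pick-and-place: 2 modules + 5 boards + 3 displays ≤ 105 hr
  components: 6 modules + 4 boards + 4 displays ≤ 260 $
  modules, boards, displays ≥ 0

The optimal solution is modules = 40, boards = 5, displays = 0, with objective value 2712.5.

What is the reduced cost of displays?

-9.5

Check each constraint at x*: packaging 210/214 (slack 4); pick-and-place 105/105 (tight); components 260/260 (tight).
Slack constraints have shadow price 0 (complementary slackness).
Dual feasibility on the basic columns requires 2·y_pick-and-place + 6·y_components = 59, 5·y_pick-and-place + 4·y_components = 70.5.
This yields shadow prices y_pick-and-place = 8.5, y_components = 7.
Reduced cost of displays: c₃ − yᵀa₃ = 44 − (8.5·3 + 7·4) = 44 − 53.5 = -9.5.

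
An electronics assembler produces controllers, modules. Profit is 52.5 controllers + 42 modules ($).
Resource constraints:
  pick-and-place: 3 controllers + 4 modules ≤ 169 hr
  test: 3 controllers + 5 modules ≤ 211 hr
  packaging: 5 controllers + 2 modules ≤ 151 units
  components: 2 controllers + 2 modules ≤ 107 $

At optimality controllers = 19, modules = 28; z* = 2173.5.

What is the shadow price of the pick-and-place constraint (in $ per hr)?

7.5

At the optimum: pick-and-place uses 169 of 169 (binding); test uses 197 of 211 (slack = 14); packaging uses 151 of 151 (binding); components uses 94 of 107 (slack = 13).
Slack constraints have shadow price 0 (complementary slackness).
The binding rows give the dual system: 3·y_pick-and-place + 5·y_packaging = 52.5 and 4·y_pick-and-place + 2·y_packaging = 42.
This yields shadow prices y_pick-and-place = 7.5, y_packaging = 6.
Shadow price of pick-and-place = 7.5.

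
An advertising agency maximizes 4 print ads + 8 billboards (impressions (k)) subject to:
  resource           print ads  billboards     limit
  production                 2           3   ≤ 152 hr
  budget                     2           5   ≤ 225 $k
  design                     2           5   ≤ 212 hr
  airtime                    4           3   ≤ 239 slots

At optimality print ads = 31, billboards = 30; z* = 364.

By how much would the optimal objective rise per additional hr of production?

Binding: production and design. Non-binding: budget (13 unused), airtime (25 unused).
Since budget, airtime are not tight, their duals are 0.
From A_Bᵀ y = c: 2·y_production + 2·y_design = 4; 3·y_production + 5·y_design = 8.
Solving: y_production = 1, y_design = 1.
Shadow price of production = 1.

1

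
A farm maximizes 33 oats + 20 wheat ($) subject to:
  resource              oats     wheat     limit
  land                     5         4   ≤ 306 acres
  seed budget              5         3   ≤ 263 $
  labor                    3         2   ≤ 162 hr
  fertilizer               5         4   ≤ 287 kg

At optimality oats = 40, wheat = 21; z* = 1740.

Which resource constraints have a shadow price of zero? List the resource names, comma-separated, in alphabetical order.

land: 284/306 (slack 22)
seed budget: 263/263 (binding)
labor: 162/162 (binding)
fertilizer: 284/287 (slack 3)
By complementary slackness, a constraint with positive slack has shadow price 0 → fertilizer, land.

fertilizer, land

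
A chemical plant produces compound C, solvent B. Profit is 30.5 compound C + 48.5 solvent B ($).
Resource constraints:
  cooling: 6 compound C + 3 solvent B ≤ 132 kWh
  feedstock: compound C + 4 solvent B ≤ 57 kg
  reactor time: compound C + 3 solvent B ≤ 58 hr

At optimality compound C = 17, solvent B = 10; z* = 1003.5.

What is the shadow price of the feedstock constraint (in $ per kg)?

9.5

Check each constraint at x*: cooling 132/132 (tight); feedstock 57/57 (tight); reactor time 47/58 (slack 11).
By complementary slackness, y = 0 for the non-binding constraint.
The binding rows give the dual system: 6·y_cooling + 1·y_feedstock = 30.5 and 3·y_cooling + 4·y_feedstock = 48.5.
Solving: y_cooling = 3.5, y_feedstock = 9.5.
Shadow price of feedstock = 9.5.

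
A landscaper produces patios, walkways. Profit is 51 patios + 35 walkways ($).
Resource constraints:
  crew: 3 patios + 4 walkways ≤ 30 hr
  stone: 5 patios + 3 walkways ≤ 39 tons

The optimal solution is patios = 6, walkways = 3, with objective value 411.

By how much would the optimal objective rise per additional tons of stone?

9

Check each constraint at x*: crew 30/30 (tight); stone 39/39 (tight).
Dual feasibility on the basic columns requires 3·y_crew + 5·y_stone = 51, 4·y_crew + 3·y_stone = 35.
This yields shadow prices y_crew = 2, y_stone = 9.
Shadow price of stone = 9.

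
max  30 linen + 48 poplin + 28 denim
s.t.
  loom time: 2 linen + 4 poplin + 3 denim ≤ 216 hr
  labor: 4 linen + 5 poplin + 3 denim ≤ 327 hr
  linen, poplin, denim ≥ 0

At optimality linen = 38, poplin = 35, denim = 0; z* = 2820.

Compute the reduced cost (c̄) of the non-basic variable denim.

Check each constraint at x*: loom time 216/216 (tight); labor 327/327 (tight).
Dual feasibility on the basic columns requires 2·y_loom time + 4·y_labor = 30, 4·y_loom time + 5·y_labor = 48.
This yields shadow prices y_loom time = 7, y_labor = 4.
Reduced cost of denim: c₃ − yᵀa₃ = 28 − (7·3 + 4·3) = 28 − 33 = -5.

-5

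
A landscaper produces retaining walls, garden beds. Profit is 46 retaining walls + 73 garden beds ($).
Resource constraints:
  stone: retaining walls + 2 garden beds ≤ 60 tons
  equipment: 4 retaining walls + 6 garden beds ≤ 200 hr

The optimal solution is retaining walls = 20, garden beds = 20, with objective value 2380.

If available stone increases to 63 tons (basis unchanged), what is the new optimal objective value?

2404

At the optimum: stone uses 60 of 60 (binding); equipment uses 200 of 200 (binding).
From A_Bᵀ y = c: 1·y_stone + 4·y_equipment = 46; 2·y_stone + 6·y_equipment = 73.
→ y_stone = 8 and y_equipment = 9.5.
Δz = y_stone·Δb = 8 × (3) = 24, so new z* = 2380 + 24 = 2404.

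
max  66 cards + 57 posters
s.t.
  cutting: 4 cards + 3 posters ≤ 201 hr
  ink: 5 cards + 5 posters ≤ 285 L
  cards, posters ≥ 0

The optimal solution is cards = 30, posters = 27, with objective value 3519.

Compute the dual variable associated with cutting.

9

Both cutting and ink are binding at x*.
From A_Bᵀ y = c: 4·y_cutting + 5·y_ink = 66; 3·y_cutting + 5·y_ink = 57.
This yields shadow prices y_cutting = 9, y_ink = 6.
Shadow price of cutting = 9.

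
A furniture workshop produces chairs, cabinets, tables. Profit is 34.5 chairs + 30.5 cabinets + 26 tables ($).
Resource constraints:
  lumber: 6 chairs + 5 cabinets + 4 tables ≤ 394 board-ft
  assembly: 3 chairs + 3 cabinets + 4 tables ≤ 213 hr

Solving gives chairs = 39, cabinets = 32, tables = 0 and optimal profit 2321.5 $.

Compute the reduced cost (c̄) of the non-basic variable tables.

-4

Check each constraint at x*: lumber 394/394 (tight); assembly 213/213 (tight).
From A_Bᵀ y = c: 6·y_lumber + 3·y_assembly = 34.5; 5·y_lumber + 3·y_assembly = 30.5.
→ y_lumber = 4 and y_assembly = 3.5.
Reduced cost of tables: c₃ − yᵀa₃ = 26 − (4·4 + 3.5·4) = 26 − 30 = -4.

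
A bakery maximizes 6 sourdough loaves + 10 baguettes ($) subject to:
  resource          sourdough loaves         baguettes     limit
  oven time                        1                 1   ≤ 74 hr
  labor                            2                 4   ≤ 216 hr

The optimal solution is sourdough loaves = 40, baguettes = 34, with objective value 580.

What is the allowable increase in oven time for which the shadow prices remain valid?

34

Binding constraints: oven time, labor. The basis is B = [[1,1],[2,4]] with det 2.
Per unit increase in oven time, x* moves by d = (2, -1).
The basis stays optimal until baguettes reaches 0; allowable increase = 34 hr.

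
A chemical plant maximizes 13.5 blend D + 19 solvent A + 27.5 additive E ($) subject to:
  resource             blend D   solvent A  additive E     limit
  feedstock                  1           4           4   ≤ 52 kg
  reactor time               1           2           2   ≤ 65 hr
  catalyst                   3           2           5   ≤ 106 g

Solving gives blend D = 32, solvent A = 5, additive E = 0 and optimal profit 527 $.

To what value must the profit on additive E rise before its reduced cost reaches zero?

Check each constraint at x*: feedstock 52/52 (tight); reactor time 42/65 (slack 23); catalyst 106/106 (tight).
By complementary slackness, y = 0 for the non-binding constraint.
The binding rows give the dual system: 1·y_feedstock + 3·y_catalyst = 13.5 and 4·y_feedstock + 2·y_catalyst = 19.
→ y_feedstock = 3 and y_catalyst = 3.5.
additive E enters the basis when its profit ≥ yᵀa₃ = 3·4 + 3.5·5 = 29.5.

29.5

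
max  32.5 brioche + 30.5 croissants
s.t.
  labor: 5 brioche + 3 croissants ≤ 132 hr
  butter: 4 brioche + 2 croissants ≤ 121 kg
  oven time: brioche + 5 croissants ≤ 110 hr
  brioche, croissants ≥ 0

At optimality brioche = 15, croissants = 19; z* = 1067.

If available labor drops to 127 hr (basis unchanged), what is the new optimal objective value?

1037

Check each constraint at x*: labor 132/132 (tight); butter 98/121 (slack 23); oven time 110/110 (tight).
Slack constraints have shadow price 0 (complementary slackness).
Dual feasibility on the basic columns requires 5·y_labor + 1·y_oven time = 32.5, 3·y_labor + 5·y_oven time = 30.5.
→ y_labor = 6 and y_oven time = 2.5.
Δz = y_labor·Δb = 6 × (-5) = -30, so new z* = 1067 − 30 = 1037.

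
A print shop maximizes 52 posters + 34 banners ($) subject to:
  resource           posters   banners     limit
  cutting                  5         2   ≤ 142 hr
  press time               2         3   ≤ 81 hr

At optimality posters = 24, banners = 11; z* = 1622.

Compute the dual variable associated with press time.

6

Both cutting and press time are binding at x*.
The binding rows give the dual system: 5·y_cutting + 2·y_press time = 52 and 2·y_cutting + 3·y_press time = 34.
→ y_cutting = 8 and y_press time = 6.
Shadow price of press time = 6.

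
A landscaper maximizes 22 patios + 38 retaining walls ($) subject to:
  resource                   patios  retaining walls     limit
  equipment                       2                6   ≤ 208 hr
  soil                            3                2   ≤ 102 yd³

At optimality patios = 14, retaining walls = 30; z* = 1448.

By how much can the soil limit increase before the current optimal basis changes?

210

Binding constraints: equipment, soil. The basis is B = [[2,6],[3,2]] with det -14.
Per unit increase in soil, x* moves by d = (0.4286, -0.1429).
The basis stays optimal until retaining walls reaches 0; allowable increase = 210 yd³.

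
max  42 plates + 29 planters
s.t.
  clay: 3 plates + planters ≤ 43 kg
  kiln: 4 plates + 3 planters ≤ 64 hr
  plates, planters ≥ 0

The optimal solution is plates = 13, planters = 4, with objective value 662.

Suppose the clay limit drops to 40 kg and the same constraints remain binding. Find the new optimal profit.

Both clay and kiln are binding at x*.
Dual feasibility on the basic columns requires 3·y_clay + 4·y_kiln = 42, 1·y_clay + 3·y_kiln = 29.
→ y_clay = 2 and y_kiln = 9.
Δz = y_clay·Δb = 2 × (-3) = -6, so new z* = 662 − 6 = 656.

656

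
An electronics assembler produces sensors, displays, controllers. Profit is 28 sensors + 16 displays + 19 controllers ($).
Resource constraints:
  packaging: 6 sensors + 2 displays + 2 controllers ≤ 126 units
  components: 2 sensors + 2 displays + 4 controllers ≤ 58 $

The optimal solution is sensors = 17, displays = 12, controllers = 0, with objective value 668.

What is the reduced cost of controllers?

Both packaging and components are binding at x*.
Dual feasibility on the basic columns requires 6·y_packaging + 2·y_components = 28, 2·y_packaging + 2·y_components = 16.
Solving: y_packaging = 3, y_components = 5.
Reduced cost of controllers: c₃ − yᵀa₃ = 19 − (3·2 + 5·4) = 19 − 26 = -7.

-7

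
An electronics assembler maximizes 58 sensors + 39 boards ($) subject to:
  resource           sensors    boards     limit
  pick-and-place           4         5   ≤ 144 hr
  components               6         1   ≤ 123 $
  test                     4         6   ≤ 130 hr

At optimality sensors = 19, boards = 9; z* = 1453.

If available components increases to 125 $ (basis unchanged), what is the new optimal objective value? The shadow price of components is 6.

1465

Δb = 2, so new z* = 1453 + (6)·(2) = 1453 + 12 = 1465.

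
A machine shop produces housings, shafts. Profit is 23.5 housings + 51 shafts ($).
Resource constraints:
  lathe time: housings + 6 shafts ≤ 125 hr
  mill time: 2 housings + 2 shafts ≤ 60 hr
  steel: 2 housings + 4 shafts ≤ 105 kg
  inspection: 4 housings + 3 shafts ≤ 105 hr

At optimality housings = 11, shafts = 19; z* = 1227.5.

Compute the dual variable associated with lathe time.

At the optimum: lathe time uses 125 of 125 (binding); mill time uses 60 of 60 (binding); steel uses 98 of 105 (slack = 7); inspection uses 101 of 105 (slack = 4).
By complementary slackness, y = 0 for the non-binding constraints.
Dual feasibility on the basic columns requires 1·y_lathe time + 2·y_mill time = 23.5, 6·y_lathe time + 2·y_mill time = 51.
→ y_lathe time = 5.5 and y_mill time = 9.
Shadow price of lathe time = 5.5.

5.5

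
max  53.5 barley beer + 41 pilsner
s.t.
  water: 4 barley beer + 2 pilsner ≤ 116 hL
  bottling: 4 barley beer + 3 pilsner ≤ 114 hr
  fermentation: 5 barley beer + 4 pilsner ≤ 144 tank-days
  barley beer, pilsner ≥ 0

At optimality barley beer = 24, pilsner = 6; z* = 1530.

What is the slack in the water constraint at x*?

8

water used = 4·24 + 2·6 = 108; slack = 116 − 108 = 8.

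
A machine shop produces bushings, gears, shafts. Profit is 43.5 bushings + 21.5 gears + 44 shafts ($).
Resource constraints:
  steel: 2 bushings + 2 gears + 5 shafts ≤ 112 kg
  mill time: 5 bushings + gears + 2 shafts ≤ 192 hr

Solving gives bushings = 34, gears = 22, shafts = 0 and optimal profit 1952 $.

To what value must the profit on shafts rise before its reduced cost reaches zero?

51

Check each constraint at x*: steel 112/112 (tight); mill time 192/192 (tight).
The binding rows give the dual system: 2·y_steel + 5·y_mill time = 43.5 and 2·y_steel + 1·y_mill time = 21.5.
This yields shadow prices y_steel = 8, y_mill time = 5.5.
shafts enters the basis when its profit ≥ yᵀa₃ = 8·5 + 5.5·2 = 51.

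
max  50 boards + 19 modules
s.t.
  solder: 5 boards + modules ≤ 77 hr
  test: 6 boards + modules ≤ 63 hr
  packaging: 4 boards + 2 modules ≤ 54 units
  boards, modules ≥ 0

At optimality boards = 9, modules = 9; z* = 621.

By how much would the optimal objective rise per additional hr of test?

3

Binding: test and packaging. Non-binding: solder (23 unused).
By complementary slackness, y = 0 for the non-binding constraint.
The binding rows give the dual system: 6·y_test + 4·y_packaging = 50 and 1·y_test + 2·y_packaging = 19.
Solving: y_test = 3, y_packaging = 8.
Shadow price of test = 3.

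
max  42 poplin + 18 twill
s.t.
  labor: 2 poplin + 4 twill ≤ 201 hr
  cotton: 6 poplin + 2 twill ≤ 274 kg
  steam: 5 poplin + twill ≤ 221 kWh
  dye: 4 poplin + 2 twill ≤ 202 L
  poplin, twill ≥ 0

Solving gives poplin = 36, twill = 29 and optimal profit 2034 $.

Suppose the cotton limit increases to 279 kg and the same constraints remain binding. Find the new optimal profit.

2049

Binding: cotton and dye. Non-binding: labor (13 unused), steam (12 unused).
Slack constraints have shadow price 0 (complementary slackness).
The binding rows give the dual system: 6·y_cotton + 4·y_dye = 42 and 2·y_cotton + 2·y_dye = 18.
Solving: y_cotton = 3, y_dye = 6.
Δz = y_cotton·Δb = 3 × (5) = 15, so new z* = 2034 + 15 = 2049.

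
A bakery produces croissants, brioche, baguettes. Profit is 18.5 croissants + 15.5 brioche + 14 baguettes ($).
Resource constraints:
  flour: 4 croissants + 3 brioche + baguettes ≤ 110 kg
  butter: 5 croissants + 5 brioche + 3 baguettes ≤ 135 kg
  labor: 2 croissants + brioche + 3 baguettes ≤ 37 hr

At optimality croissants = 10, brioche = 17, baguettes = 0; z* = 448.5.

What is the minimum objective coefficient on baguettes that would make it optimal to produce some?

Binding: butter and labor. Non-binding: flour (19 unused).
Slack constraints have shadow price 0 (complementary slackness).
From A_Bᵀ y = c: 5·y_butter + 2·y_labor = 18.5; 5·y_butter + 1·y_labor = 15.5.
Solving: y_butter = 2.5, y_labor = 3.
baguettes enters the basis when its profit ≥ yᵀa₃ = 2.5·3 + 3·3 = 16.5.

16.5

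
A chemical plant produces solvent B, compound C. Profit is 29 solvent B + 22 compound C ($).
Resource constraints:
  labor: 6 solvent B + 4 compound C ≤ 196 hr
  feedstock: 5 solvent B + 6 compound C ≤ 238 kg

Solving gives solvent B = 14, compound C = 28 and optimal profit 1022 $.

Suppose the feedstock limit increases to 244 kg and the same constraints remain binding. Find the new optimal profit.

1028

Check each constraint at x*: labor 196/196 (tight); feedstock 238/238 (tight).
From A_Bᵀ y = c: 6·y_labor + 5·y_feedstock = 29; 4·y_labor + 6·y_feedstock = 22.
Solving: y_labor = 4, y_feedstock = 1.
Δz = y_feedstock·Δb = 1 × (6) = 6, so new z* = 1022 + 6 = 1028.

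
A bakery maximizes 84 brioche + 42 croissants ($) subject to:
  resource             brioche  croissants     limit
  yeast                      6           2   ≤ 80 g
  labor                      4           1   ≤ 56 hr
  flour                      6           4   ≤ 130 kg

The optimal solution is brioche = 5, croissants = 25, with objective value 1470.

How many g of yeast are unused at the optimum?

yeast used = 6·5 + 2·25 = 80; slack = 80 − 80 = 0.

0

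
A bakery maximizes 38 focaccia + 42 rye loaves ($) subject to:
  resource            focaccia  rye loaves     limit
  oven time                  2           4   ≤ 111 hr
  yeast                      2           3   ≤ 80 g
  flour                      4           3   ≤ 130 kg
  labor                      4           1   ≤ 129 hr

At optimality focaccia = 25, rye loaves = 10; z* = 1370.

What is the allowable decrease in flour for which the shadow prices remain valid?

50

Binding constraints: yeast, flour. The basis is B = [[2,3],[4,3]] with det -6.
Per unit decrease in flour, x* moves by d = (-0.5, 0.3333).
The basis stays optimal until focaccia reaches 0; allowable decrease = 50 kg.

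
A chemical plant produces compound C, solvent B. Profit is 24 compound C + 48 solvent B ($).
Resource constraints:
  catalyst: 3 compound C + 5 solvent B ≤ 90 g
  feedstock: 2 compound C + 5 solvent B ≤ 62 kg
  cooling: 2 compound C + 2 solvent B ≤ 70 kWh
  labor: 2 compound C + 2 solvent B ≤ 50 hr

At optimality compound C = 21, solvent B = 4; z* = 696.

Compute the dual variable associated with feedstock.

8

Binding: feedstock and labor. Non-binding: catalyst (7 unused), cooling (20 unused).
Slack constraints have shadow price 0 (complementary slackness).
From A_Bᵀ y = c: 2·y_feedstock + 2·y_labor = 24; 5·y_feedstock + 2·y_labor = 48.
This yields shadow prices y_feedstock = 8, y_labor = 4.
Shadow price of feedstock = 8.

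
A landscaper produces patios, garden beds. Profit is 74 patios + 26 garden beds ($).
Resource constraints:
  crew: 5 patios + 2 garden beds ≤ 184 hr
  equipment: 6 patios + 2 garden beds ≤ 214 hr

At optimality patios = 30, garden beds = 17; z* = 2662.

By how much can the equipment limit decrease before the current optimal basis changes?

Binding constraints: crew, equipment. The basis is B = [[5,2],[6,2]] with det -2.
Per unit decrease in equipment, x* moves by d = (-1, 2.5).
The basis stays optimal until patios reaches 0; allowable decrease = 30 hr.

30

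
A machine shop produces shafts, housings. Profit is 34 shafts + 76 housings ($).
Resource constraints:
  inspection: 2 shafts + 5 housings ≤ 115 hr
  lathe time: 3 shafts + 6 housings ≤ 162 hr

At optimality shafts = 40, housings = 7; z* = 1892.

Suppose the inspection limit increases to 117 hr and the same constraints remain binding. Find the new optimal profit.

Check each constraint at x*: inspection 115/115 (tight); lathe time 162/162 (tight).
Dual feasibility on the basic columns requires 2·y_inspection + 3·y_lathe time = 34, 5·y_inspection + 6·y_lathe time = 76.
Solving: y_inspection = 8, y_lathe time = 6.
Δz = y_inspection·Δb = 8 × (2) = 16, so new z* = 1892 + 16 = 1908.

1908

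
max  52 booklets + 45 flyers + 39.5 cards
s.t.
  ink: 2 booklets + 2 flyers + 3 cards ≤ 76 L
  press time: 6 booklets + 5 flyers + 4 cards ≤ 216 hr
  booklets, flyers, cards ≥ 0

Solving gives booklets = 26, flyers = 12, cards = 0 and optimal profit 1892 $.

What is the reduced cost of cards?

At the optimum: ink uses 76 of 76 (binding); press time uses 216 of 216 (binding).
From A_Bᵀ y = c: 2·y_ink + 6·y_press time = 52; 2·y_ink + 5·y_press time = 45.
Solving: y_ink = 5, y_press time = 7.
Reduced cost of cards: c₃ − yᵀa₃ = 39.5 − (5·3 + 7·4) = 39.5 − 43 = -3.5.

-3.5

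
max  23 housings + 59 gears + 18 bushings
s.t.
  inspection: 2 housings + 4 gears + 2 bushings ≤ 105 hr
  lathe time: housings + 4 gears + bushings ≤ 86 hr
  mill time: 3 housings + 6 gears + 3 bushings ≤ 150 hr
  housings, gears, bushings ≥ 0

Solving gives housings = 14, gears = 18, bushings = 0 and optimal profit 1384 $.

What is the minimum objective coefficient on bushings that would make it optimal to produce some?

23

Binding: lathe time and mill time. Non-binding: inspection (5 unused).
Slack constraints have shadow price 0 (complementary slackness).
From A_Bᵀ y = c: 1·y_lathe time + 3·y_mill time = 23; 4·y_lathe time + 6·y_mill time = 59.
→ y_lathe time = 6.5 and y_mill time = 5.5.
bushings enters the basis when its profit ≥ yᵀa₃ = 6.5·1 + 5.5·3 = 23.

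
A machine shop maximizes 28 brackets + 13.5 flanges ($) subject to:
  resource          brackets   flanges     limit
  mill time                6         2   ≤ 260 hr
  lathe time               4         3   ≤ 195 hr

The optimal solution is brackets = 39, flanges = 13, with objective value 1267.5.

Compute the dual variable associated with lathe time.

2.5

Both mill time and lathe time are binding at x*.
From A_Bᵀ y = c: 6·y_mill time + 4·y_lathe time = 28; 2·y_mill time + 3·y_lathe time = 13.5.
→ y_mill time = 3 and y_lathe time = 2.5.
Shadow price of lathe time = 2.5.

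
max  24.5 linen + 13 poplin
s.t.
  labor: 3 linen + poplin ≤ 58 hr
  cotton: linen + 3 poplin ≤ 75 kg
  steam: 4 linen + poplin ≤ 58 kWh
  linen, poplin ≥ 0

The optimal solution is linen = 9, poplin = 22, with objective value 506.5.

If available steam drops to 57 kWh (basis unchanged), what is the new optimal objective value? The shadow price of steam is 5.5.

Δb = -1, so new z* = 506.5 + (5.5)·(-1) = 506.5 − 5.5 = 501.

501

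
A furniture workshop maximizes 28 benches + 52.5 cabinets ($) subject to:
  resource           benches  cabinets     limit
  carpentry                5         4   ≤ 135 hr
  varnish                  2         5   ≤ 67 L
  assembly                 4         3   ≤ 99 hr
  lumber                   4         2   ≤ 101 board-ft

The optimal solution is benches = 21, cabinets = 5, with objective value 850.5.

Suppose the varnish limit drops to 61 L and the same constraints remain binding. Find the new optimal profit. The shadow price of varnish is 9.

796.5

Δb = -6, so new z* = 850.5 + (9)·(-6) = 850.5 − 54 = 796.5.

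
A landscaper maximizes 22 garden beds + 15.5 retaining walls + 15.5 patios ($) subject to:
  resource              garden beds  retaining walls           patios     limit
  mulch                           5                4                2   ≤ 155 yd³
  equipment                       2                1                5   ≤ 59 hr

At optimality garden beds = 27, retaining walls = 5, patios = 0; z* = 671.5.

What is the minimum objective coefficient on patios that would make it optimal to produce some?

Both mulch and equipment are binding at x*.
From A_Bᵀ y = c: 5·y_mulch + 2·y_equipment = 22; 4·y_mulch + 1·y_equipment = 15.5.
Solving: y_mulch = 3, y_equipment = 3.5.
patios enters the basis when its profit ≥ yᵀa₃ = 3·2 + 3.5·5 = 23.5.

23.5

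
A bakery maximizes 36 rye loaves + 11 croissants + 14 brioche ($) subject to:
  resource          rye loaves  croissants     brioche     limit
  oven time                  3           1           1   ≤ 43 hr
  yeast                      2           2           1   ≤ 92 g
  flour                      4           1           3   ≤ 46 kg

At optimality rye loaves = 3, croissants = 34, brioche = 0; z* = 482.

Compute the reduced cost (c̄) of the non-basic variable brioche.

-3

Check each constraint at x*: oven time 43/43 (tight); yeast 74/92 (slack 18); flour 46/46 (tight).
Since yeast is not tight, its dual is 0.
Dual feasibility on the basic columns requires 3·y_oven time + 4·y_flour = 36, 1·y_oven time + 1·y_flour = 11.
Solving: y_oven time = 8, y_flour = 3.
Reduced cost of brioche: c₃ − yᵀa₃ = 14 − (8·1 + 3·3) = 14 − 17 = -3.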